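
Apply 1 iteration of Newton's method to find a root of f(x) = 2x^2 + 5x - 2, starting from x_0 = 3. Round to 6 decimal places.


Newton's method: x_(n+1) = x_n - f(x_n)/f'(x_n)
f(x) = 2x^2 + 5x - 2
f'(x) = 4x + 5

Iteration 1:
  f(3.000000) = 31.000000
  f'(3.000000) = 17.000000
  x_1 = 3.000000 - (31.000000)/(17.000000) = 1.176471

x_1 = 1.176471


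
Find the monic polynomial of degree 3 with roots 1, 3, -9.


A monic polynomial with roots 1, 3, -9 is:
p(x) = (x - 1)(x - 3)(x + 9)
After multiplying by (x - 1): x - 1
After multiplying by (x - 3): x^2 - 4x + 3
After multiplying by (x + 9): x^3 + 5x^2 - 33x + 27

x^3 + 5x^2 - 33x + 27


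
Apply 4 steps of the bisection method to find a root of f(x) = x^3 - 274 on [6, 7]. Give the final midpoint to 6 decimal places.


f(x) = x^3 - 274
f(6) = -58 < 0
f(7) = 69 > 0

Step 1: midpoint = (6.000000 + 7.000000)/2 = 6.500000
  f(6.500000) = 0.625000
  f(mid) > 0, so root is in [6.000000, 6.500000]

Step 2: midpoint = (6.000000 + 6.500000)/2 = 6.250000
  f(6.250000) = -29.859375
  f(mid) < 0, so root is in [6.250000, 6.500000]

Step 3: midpoint = (6.250000 + 6.500000)/2 = 6.375000
  f(6.375000) = -14.916016
  f(mid) < 0, so root is in [6.375000, 6.500000]

Step 4: midpoint = (6.375000 + 6.500000)/2 = 6.437500
  f(6.437500) = -7.220947
  f(mid) < 0, so root is in [6.437500, 6.500000]

midpoint = 6.437500


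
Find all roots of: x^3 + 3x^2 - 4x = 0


The constant term is 0, so x = 0 is a root. Factor out x:
  x^2 + 3x - 4 = 0
Solve the quadratic x^2 + 3x - 4 = 0: discriminant = 3^2 - 4(1)(-4) = 9 + 16 = 25.
sqrt(25) = 5, so x = (-3 ± 5)/2: x = 1 or x = -4.
Collecting all roots found:

x = -4, x = 0, x = 1


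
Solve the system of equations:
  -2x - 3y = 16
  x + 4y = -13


Using Cramer's rule:
Determinant D = (-2)(4) - (1)(-3) = -8 + 3 = -5
Dx = (16)(4) - (-13)(-3) = 64 - 39 = 25
Dy = (-2)(-13) - (1)(16) = 26 - 16 = 10
x = Dx/D = 25/-5 = -5
y = Dy/D = 10/-5 = -2

x = -5, y = -2


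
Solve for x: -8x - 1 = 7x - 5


Starting with: -8x - 1 = 7x - 5
Move all x terms to left: (-8 - 7)x = -5 + 1
Simplify: -15x = -4
Divide both sides by -15: x = 4/15

x = 4/15


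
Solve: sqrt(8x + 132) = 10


Square both sides: 8x + 132 = 10^2 = 100
8x = 100 - 132 = -32
x = -4
Check: sqrt(8*(-4) + 132) = sqrt(100) = 10 ✓

x = -4


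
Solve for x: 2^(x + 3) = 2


Express both sides with the same base.
2 = 2^1
Since the bases match, equate exponents: x + 3 = 1
So x = 1 - (3) = -2

x = -2


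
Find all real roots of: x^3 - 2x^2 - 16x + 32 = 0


Let p(x) = x^3 - 2x^2 - 16x + 32. By the rational root theorem (leading coefficient 1), any rational root is an integer divisor of 32: try ±1, ±2, ... in turn.
Test x = 1: value = 15 ≠ 0.
Test x = -1: value = 45 ≠ 0.
Test x = 2: value = 0 ✓, so (x - 2) is a factor.
Synthetic division by (x - 2): bring down 1; 1(2) - 2 = 0; 0(2) - 16 = -16; (-16)(2) + 32 = 0 → quotient x^2 - 16, remainder 0.
Solve the quadratic x^2 - 16 = 0: discriminant = 0^2 - 4(1)(-16) = 0 + 64 = 64.
sqrt(64) = 8, so x = (0 ± 8)/2: x = 4 or x = -4.

x = -4, x = 2, x = 4


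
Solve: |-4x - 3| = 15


An absolute value equation |expr| = 15 gives two cases:
Case 1: -4x - 3 = 15
  -4x = 18, so x = -9/2
Case 2: -4x - 3 = -15
  -4x = -12, so x = 3

x = -9/2, x = 3


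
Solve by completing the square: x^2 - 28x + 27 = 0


Start: x^2 - 28x + 27 = 0
Move constant: x^2 - 28x = -27
Half of -28 is -14, squared is 196
Add 196 to both sides: x^2 - 28x + 196 = 169
(x - 14)^2 = 169
x - 14 = ±13
x = 14 + 13 = 27 or x = 14 - 13 = 1

x = 1, x = 27


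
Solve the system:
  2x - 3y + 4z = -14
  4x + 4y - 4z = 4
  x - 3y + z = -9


Using Cramer's rule. Expand each determinant along the first row.
D  = 2*[4*1 - (-4)*(-3)] - (-3)*[4*1 - (-4)*1] + 4*[4*(-3) - 4*1]
  = 2*(-8) - (-3)*(8) + 4*(-16) = -56
Dx = (-14)*[4*1 - (-4)*(-3)] - (-3)*[4*1 - (-4)*(-9)] + 4*[4*(-3) - 4*(-9)]
  = (-14)*(-8) - (-3)*(-32) + 4*(24) = 112
Dy = 2*[4*1 - (-4)*(-9)] - (-14)*[4*1 - (-4)*1] + 4*[4*(-9) - 4*1]
  = 2*(-32) - (-14)*(8) + 4*(-40) = -112
Dz = 2*[4*(-9) - 4*(-3)] - (-3)*[4*(-9) - 4*1] + (-14)*[4*(-3) - 4*1]
  = 2*(-24) - (-3)*(-40) + (-14)*(-16) = 56
x = Dx/D = 112/-56 = -2, y = Dy/D = -112/-56 = 2, z = Dz/D = 56/-56 = -1
Check eq1: (2)(-2) + (-3)(2) + (4)(-1) = -14 = -14 ✓
Check eq2: (4)(-2) + (4)(2) + (-4)(-1) = 4 = 4 ✓
Check eq3: (1)(-2) + (-3)(2) + (1)(-1) = -9 = -9 ✓

x = -2, y = 2, z = -1


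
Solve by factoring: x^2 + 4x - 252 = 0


We need two numbers that multiply to -252 and add to 4.
Those numbers are 18 and -14 (since 18 * (-14) = -252 and 18 + (-14) = 4).
So x^2 + 4x - 252 = (x + 18)(x - 14) = 0
Setting each factor to zero: x = -18 or x = 14

x = -18, x = 14


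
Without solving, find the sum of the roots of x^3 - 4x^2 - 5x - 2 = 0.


By Vieta's formulas for x^3 + bx^2 + cx + d = 0:
  r1 + r2 + r3 = -b/a = 4
  r1*r2 + r1*r3 + r2*r3 = c/a = -5
  r1*r2*r3 = -d/a = 2


Sum = 4


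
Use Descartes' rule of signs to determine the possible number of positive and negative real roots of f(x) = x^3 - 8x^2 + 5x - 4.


Descartes' rule of signs:

For positive roots, count sign changes in f(x) = x^3 - 8x^2 + 5x - 4:
Signs of coefficients: +, -, +, -
Number of sign changes: 3
Possible positive real roots: 3, 1

For negative roots, examine f(-x) = -x^3 - 8x^2 - 5x - 4:
Signs of coefficients: -, -, -, -
Number of sign changes: 0
Possible negative real roots: 0

Positive roots: 3 or 1; Negative roots: 0


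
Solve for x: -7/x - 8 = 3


Subtract -8 from both sides: -7/x = 11
Multiply both sides by x: -7 = 11 * x
Divide by 11: x = -7/11

x = -7/11


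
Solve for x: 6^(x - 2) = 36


Express both sides with the same base.
36 = 6^2
Since the bases match, equate exponents: x - 2 = 2
So x = 2 - (-2) = 4

x = 4


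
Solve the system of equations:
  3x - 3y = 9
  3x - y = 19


Using Cramer's rule:
Determinant D = (3)(-1) - (3)(-3) = -3 + 9 = 6
Dx = (9)(-1) - (19)(-3) = -9 + 57 = 48
Dy = (3)(19) - (3)(9) = 57 - 27 = 30
x = Dx/D = 48/6 = 8
y = Dy/D = 30/6 = 5

x = 8, y = 5


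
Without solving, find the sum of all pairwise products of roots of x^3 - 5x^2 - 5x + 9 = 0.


By Vieta's formulas for x^3 + bx^2 + cx + d = 0:
  r1 + r2 + r3 = -b/a = 5
  r1*r2 + r1*r3 + r2*r3 = c/a = -5
  r1*r2*r3 = -d/a = -9


Sum of pairwise products = -5


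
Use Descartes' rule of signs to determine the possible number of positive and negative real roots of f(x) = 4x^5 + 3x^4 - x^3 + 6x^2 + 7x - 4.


Descartes' rule of signs:

For positive roots, count sign changes in f(x) = 4x^5 + 3x^4 - x^3 + 6x^2 + 7x - 4:
Signs of coefficients: +, +, -, +, +, -
Number of sign changes: 3
Possible positive real roots: 3, 1

For negative roots, examine f(-x) = -4x^5 + 3x^4 + x^3 + 6x^2 - 7x - 4:
Signs of coefficients: -, +, +, +, -, -
Number of sign changes: 2
Possible negative real roots: 2, 0

Positive roots: 3 or 1; Negative roots: 2 or 0


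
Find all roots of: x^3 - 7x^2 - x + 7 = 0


Let p(x) = x^3 - 7x^2 - x + 7. By the rational root theorem (leading coefficient 1), any rational root is an integer divisor of 7: try ±1, ±2, ... in turn.
Test x = 1: value = 0 ✓, so (x - 1) is a factor.
Synthetic division by (x - 1): bring down 1; 1(1) - 7 = -6; (-6)(1) - 1 = -7; (-7)(1) + 7 = 0 → quotient x^2 - 6x - 7, remainder 0.
Solve the quadratic x^2 - 6x - 7 = 0: discriminant = (-6)^2 - 4(1)(-7) = 36 + 28 = 64.
sqrt(64) = 8, so x = (6 ± 8)/2: x = 7 or x = -1.
Collecting all roots found:

x = -1, x = 1, x = 7


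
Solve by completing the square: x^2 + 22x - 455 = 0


Start: x^2 + 22x - 455 = 0
Move constant: x^2 + 22x = 455
Half of 22 is 11, squared is 121
Add 121 to both sides: x^2 + 22x + 121 = 576
(x + 11)^2 = 576
x + 11 = ±24
x = -11 + 24 = 13 or x = -11 - 24 = -35

x = -35, x = 13


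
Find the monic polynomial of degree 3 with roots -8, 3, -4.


A monic polynomial with roots -8, 3, -4 is:
p(x) = (x + 8)(x - 3)(x + 4)
After multiplying by (x + 8): x + 8
After multiplying by (x - 3): x^2 + 5x - 24
After multiplying by (x + 4): x^3 + 9x^2 - 4x - 96

x^3 + 9x^2 - 4x - 96


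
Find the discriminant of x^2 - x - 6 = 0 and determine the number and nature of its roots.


For ax^2 + bx + c = 0, discriminant D = b^2 - 4ac
Here a = 1, b = -1, c = -6
D = (-1)^2 - 4(1)(-6) = 1 + 24 = 25

D = 25 > 0 and is a perfect square (sqrt = 5)
The equation has 2 distinct real rational roots.

Discriminant = 25, 2 distinct real rational roots


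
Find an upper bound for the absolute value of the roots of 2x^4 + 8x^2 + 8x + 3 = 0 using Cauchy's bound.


Cauchy's bound: all roots r satisfy |r| <= 1 + max(|a_i/a_n|) for i = 0,...,n-1
where a_n is the leading coefficient.

Coefficients: [2, 0, 8, 8, 3]
Leading coefficient a_n = 2
Ratios |a_i/a_n|: 0, 4, 4, 3/2
Maximum ratio: 4
Cauchy's bound: |r| <= 1 + 4 = 5

Upper bound = 5


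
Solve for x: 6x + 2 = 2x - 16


Starting with: 6x + 2 = 2x - 16
Move all x terms to left: (6 - 2)x = -16 - 2
Simplify: 4x = -18
Divide both sides by 4: x = -9/2

x = -9/2


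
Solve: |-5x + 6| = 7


An absolute value equation |expr| = 7 gives two cases:
Case 1: -5x + 6 = 7
  -5x = 1, so x = -1/5
Case 2: -5x + 6 = -7
  -5x = -13, so x = 13/5

x = -1/5, x = 13/5


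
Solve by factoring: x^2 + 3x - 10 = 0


We need two numbers that multiply to -10 and add to 3.
Those numbers are -2 and 5 (since (-2) * 5 = -10 and (-2) + 5 = 3).
So x^2 + 3x - 10 = (x - 2)(x + 5) = 0
Setting each factor to zero: x = 2 or x = -5

x = -5, x = 2


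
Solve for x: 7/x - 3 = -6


Subtract -3 from both sides: 7/x = -3
Multiply both sides by x: 7 = -3 * x
Divide by -3: x = -7/3

x = -7/3


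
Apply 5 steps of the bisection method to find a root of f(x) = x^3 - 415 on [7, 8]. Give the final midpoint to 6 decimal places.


f(x) = x^3 - 415
f(7) = -72 < 0
f(8) = 97 > 0

Step 1: midpoint = (7.000000 + 8.000000)/2 = 7.500000
  f(7.500000) = 6.875000
  f(mid) > 0, so root is in [7.000000, 7.500000]

Step 2: midpoint = (7.000000 + 7.500000)/2 = 7.250000
  f(7.250000) = -33.921875
  f(mid) < 0, so root is in [7.250000, 7.500000]

Step 3: midpoint = (7.250000 + 7.500000)/2 = 7.375000
  f(7.375000) = -13.869141
  f(mid) < 0, so root is in [7.375000, 7.500000]

Step 4: midpoint = (7.375000 + 7.500000)/2 = 7.437500
  f(7.437500) = -3.584229
  f(mid) < 0, so root is in [7.437500, 7.500000]

Step 5: midpoint = (7.437500 + 7.500000)/2 = 7.468750
  f(7.468750) = 1.623505
  f(mid) > 0, so root is in [7.437500, 7.468750]

midpoint = 7.468750


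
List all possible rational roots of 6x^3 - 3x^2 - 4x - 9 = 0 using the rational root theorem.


Rational root theorem: possible roots are ±p/q where:
  p divides the constant term (-9): p ∈ {1, 3, 9}
  q divides the leading coefficient (6): q ∈ {1, 2, 3, 6}

All possible rational roots: -9, -9/2, -3, -3/2, -1, -1/2, -1/3, -1/6, 1/6, 1/3, 1/2, 1, 3/2, 3, 9/2, 9

-9, -9/2, -3, -3/2, -1, -1/2, -1/3, -1/6, 1/6, 1/3, 1/2, 1, 3/2, 3, 9/2, 9


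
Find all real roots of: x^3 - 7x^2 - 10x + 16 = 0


Let p(x) = x^3 - 7x^2 - 10x + 16. By the rational root theorem (leading coefficient 1), any rational root is an integer divisor of 16: try ±1, ±2, ... in turn.
Test x = 1: value = 0 ✓, so (x - 1) is a factor.
Synthetic division by (x - 1): bring down 1; 1(1) - 7 = -6; (-6)(1) - 10 = -16; (-16)(1) + 16 = 0 → quotient x^2 - 6x - 16, remainder 0.
Solve the quadratic x^2 - 6x - 16 = 0: discriminant = (-6)^2 - 4(1)(-16) = 36 + 64 = 100.
sqrt(100) = 10, so x = (6 ± 10)/2: x = 8 or x = -2.

x = -2, x = 1, x = 8


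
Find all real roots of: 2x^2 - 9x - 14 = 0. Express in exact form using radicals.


Using the quadratic formula: x = (-b ± sqrt(b^2 - 4ac)) / (2a)
Here a = 2, b = -9, c = -14
Discriminant = b^2 - 4ac = (-9)^2 - 4(2)(-14) = 81 + 112 = 193
Since discriminant = 193 > 0, there are two real roots.
x = (9 ± sqrt(193)) / 4
Numerically: x ≈ 5.7231 or x ≈ -1.2231

x = (9 + sqrt(193)) / 4 or x = (9 - sqrt(193)) / 4


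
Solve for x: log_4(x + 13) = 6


Convert to exponential form: x + 13 = 4^6 = 4096
x = 4096 - 13 = 4083
Check: log_4(4083 + 13) = log_4(4096) = log_4(4096) = 6 ✓

x = 4083


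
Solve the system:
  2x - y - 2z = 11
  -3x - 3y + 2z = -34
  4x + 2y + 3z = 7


Using Cramer's rule. Expand each determinant along the first row.
D  = 2*[(-3)*3 - 2*2] - (-1)*[(-3)*3 - 2*4] + (-2)*[(-3)*2 - (-3)*4]
  = 2*(-13) - (-1)*(-17) + (-2)*(6) = -55
Dx = 11*[(-3)*3 - 2*2] - (-1)*[(-34)*3 - 2*7] + (-2)*[(-34)*2 - (-3)*7]
  = 11*(-13) - (-1)*(-116) + (-2)*(-47) = -165
Dy = 2*[(-34)*3 - 2*7] - 11*[(-3)*3 - 2*4] + (-2)*[(-3)*7 - (-34)*4]
  = 2*(-116) - 11*(-17) + (-2)*(115) = -275
Dz = 2*[(-3)*7 - (-34)*2] - (-1)*[(-3)*7 - (-34)*4] + 11*[(-3)*2 - (-3)*4]
  = 2*(47) - (-1)*(115) + 11*(6) = 275
x = Dx/D = -165/-55 = 3, y = Dy/D = -275/-55 = 5, z = Dz/D = 275/-55 = -5
Check eq1: (2)(3) + (-1)(5) + (-2)(-5) = 11 = 11 ✓
Check eq2: (-3)(3) + (-3)(5) + (2)(-5) = -34 = -34 ✓
Check eq3: (4)(3) + (2)(5) + (3)(-5) = 7 = 7 ✓

x = 3, y = 5, z = -5


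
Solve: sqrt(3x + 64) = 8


Square both sides: 3x + 64 = 8^2 = 64
3x = 64 - 64 = 0
x = 0
Check: sqrt(3*0 + 64) = sqrt(64) = 8 ✓

x = 0


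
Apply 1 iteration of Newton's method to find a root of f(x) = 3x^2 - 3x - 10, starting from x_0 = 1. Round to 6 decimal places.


Newton's method: x_(n+1) = x_n - f(x_n)/f'(x_n)
f(x) = 3x^2 - 3x - 10
f'(x) = 6x - 3

Iteration 1:
  f(1.000000) = -10.000000
  f'(1.000000) = 3.000000
  x_1 = 1.000000 - (-10.000000)/(3.000000) = 4.333333

x_1 = 4.333333


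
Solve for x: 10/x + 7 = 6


Subtract 7 from both sides: 10/x = -1
Multiply both sides by x: 10 = -1 * x
Divide by -1: x = -10

x = -10


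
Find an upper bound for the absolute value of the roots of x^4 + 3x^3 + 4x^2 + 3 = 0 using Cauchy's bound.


Cauchy's bound: all roots r satisfy |r| <= 1 + max(|a_i/a_n|) for i = 0,...,n-1
where a_n is the leading coefficient.

Coefficients: [1, 3, 4, 0, 3]
Leading coefficient a_n = 1
Ratios |a_i/a_n|: 3, 4, 0, 3
Maximum ratio: 4
Cauchy's bound: |r| <= 1 + 4 = 5

Upper bound = 5


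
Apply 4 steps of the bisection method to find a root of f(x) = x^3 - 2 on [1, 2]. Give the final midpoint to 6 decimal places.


f(x) = x^3 - 2
f(1) = -1 < 0
f(2) = 6 > 0

Step 1: midpoint = (1.000000 + 2.000000)/2 = 1.500000
  f(1.500000) = 1.375000
  f(mid) > 0, so root is in [1.000000, 1.500000]

Step 2: midpoint = (1.000000 + 1.500000)/2 = 1.250000
  f(1.250000) = -0.046875
  f(mid) < 0, so root is in [1.250000, 1.500000]

Step 3: midpoint = (1.250000 + 1.500000)/2 = 1.375000
  f(1.375000) = 0.599609
  f(mid) > 0, so root is in [1.250000, 1.375000]

Step 4: midpoint = (1.250000 + 1.375000)/2 = 1.312500
  f(1.312500) = 0.260986
  f(mid) > 0, so root is in [1.250000, 1.312500]

midpoint = 1.312500


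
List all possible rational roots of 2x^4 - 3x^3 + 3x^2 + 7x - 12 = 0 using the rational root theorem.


Rational root theorem: possible roots are ±p/q where:
  p divides the constant term (-12): p ∈ {1, 2, 3, 4, 6, 12}
  q divides the leading coefficient (2): q ∈ {1, 2}

All possible rational roots: -12, -6, -4, -3, -2, -3/2, -1, -1/2, 1/2, 1, 3/2, 2, 3, 4, 6, 12

-12, -6, -4, -3, -2, -3/2, -1, -1/2, 1/2, 1, 3/2, 2, 3, 4, 6, 12


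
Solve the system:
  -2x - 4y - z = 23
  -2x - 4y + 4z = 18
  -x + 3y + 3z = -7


Using Cramer's rule. Expand each determinant along the first row.
D  = (-2)*[(-4)*3 - 4*3] - (-4)*[(-2)*3 - 4*(-1)] + (-1)*[(-2)*3 - (-4)*(-1)]
  = (-2)*(-24) - (-4)*(-2) + (-1)*(-10) = 50
Dx = 23*[(-4)*3 - 4*3] - (-4)*[18*3 - 4*(-7)] + (-1)*[18*3 - (-4)*(-7)]
  = 23*(-24) - (-4)*(82) + (-1)*(26) = -250
Dy = (-2)*[18*3 - 4*(-7)] - 23*[(-2)*3 - 4*(-1)] + (-1)*[(-2)*(-7) - 18*(-1)]
  = (-2)*(82) - 23*(-2) + (-1)*(32) = -150
Dz = (-2)*[(-4)*(-7) - 18*3] - (-4)*[(-2)*(-7) - 18*(-1)] + 23*[(-2)*3 - (-4)*(-1)]
  = (-2)*(-26) - (-4)*(32) + 23*(-10) = -50
x = Dx/D = -250/50 = -5, y = Dy/D = -150/50 = -3, z = Dz/D = -50/50 = -1
Check eq1: (-2)(-5) + (-4)(-3) + (-1)(-1) = 23 = 23 ✓
Check eq2: (-2)(-5) + (-4)(-3) + (4)(-1) = 18 = 18 ✓
Check eq3: (-1)(-5) + (3)(-3) + (3)(-1) = -7 = -7 ✓

x = -5, y = -3, z = -1


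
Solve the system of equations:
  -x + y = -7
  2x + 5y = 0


Using Cramer's rule:
Determinant D = (-1)(5) - (2)(1) = -5 - 2 = -7
Dx = (-7)(5) - (0)(1) = -35 - 0 = -35
Dy = (-1)(0) - (2)(-7) = 0 + 14 = 14
x = Dx/D = -35/-7 = 5
y = Dy/D = 14/-7 = -2

x = 5, y = -2


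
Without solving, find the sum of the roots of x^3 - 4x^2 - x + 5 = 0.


By Vieta's formulas for x^3 + bx^2 + cx + d = 0:
  r1 + r2 + r3 = -b/a = 4
  r1*r2 + r1*r3 + r2*r3 = c/a = -1
  r1*r2*r3 = -d/a = -5


Sum = 4


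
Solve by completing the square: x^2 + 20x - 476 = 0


Start: x^2 + 20x - 476 = 0
Move constant: x^2 + 20x = 476
Half of 20 is 10, squared is 100
Add 100 to both sides: x^2 + 20x + 100 = 576
(x + 10)^2 = 576
x + 10 = ±24
x = -10 + 24 = 14 or x = -10 - 24 = -34

x = -34, x = 14


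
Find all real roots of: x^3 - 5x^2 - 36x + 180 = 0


Let p(x) = x^3 - 5x^2 - 36x + 180. By the rational root theorem (leading coefficient 1), any rational root is an integer divisor of 180: try ±1, ±2, ... in turn.
Test x = 1: value = 140 ≠ 0.
Test x = -1: value = 210 ≠ 0.
Test x = 2: value = 96 ≠ 0.
Test x = -2: value = 224 ≠ 0.
Test x = 3: value = 54 ≠ 0.
Test x = -3: value = 216 ≠ 0.
Test x = 4: value = 20 ≠ 0.
Test x = -4: value = 180 ≠ 0.
Test x = 5: value = 0 ✓, so (x - 5) is a factor.
Synthetic division by (x - 5): bring down 1; 1(5) - 5 = 0; 0(5) - 36 = -36; (-36)(5) + 180 = 0 → quotient x^2 - 36, remainder 0.
Solve the quadratic x^2 - 36 = 0: discriminant = 0^2 - 4(1)(-36) = 0 + 144 = 144.
sqrt(144) = 12, so x = (0 ± 12)/2: x = 6 or x = -6.

x = -6, x = 5, x = 6


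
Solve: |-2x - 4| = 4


An absolute value equation |expr| = 4 gives two cases:
Case 1: -2x - 4 = 4
  -2x = 8, so x = -4
Case 2: -2x - 4 = -4
  -2x = 0, so x = 0

x = -4, x = 0


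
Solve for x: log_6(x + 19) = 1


Convert to exponential form: x + 19 = 6^1 = 6
x = 6 - 19 = -13
Check: log_6(-13 + 19) = log_6(6) = log_6(6) = 1 ✓

x = -13


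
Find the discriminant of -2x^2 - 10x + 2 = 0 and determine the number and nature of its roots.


For ax^2 + bx + c = 0, discriminant D = b^2 - 4ac
Here a = -2, b = -10, c = 2
D = (-10)^2 - 4(-2)(2) = 100 + 16 = 116

D = 116 > 0 but not a perfect square
The equation has 2 distinct real irrational roots.

Discriminant = 116, 2 distinct real irrational roots


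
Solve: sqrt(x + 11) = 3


Square both sides: x + 11 = 3^2 = 9
x = 9 - 11 = -2
x = -2
Check: sqrt(1*(-2) + 11) = sqrt(9) = 3 ✓

x = -2


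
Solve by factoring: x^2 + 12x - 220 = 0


We need two numbers that multiply to -220 and add to 12.
Those numbers are -10 and 22 (since (-10) * 22 = -220 and (-10) + 22 = 12).
So x^2 + 12x - 220 = (x - 10)(x + 22) = 0
Setting each factor to zero: x = 10 or x = -22

x = -22, x = 10


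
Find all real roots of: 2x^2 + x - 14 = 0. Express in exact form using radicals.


Using the quadratic formula: x = (-b ± sqrt(b^2 - 4ac)) / (2a)
Here a = 2, b = 1, c = -14
Discriminant = b^2 - 4ac = 1^2 - 4(2)(-14) = 1 + 112 = 113
Since discriminant = 113 > 0, there are two real roots.
x = (-1 ± sqrt(113)) / 4
Numerically: x ≈ 2.4075 or x ≈ -2.9075

x = (-1 + sqrt(113)) / 4 or x = (-1 - sqrt(113)) / 4


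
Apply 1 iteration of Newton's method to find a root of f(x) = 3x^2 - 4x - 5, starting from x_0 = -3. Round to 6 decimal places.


Newton's method: x_(n+1) = x_n - f(x_n)/f'(x_n)
f(x) = 3x^2 - 4x - 5
f'(x) = 6x - 4

Iteration 1:
  f(-3.000000) = 34.000000
  f'(-3.000000) = -22.000000
  x_1 = -3.000000 - (34.000000)/(-22.000000) = -1.454545

x_1 = -1.454545


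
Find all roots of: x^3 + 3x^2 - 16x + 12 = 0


Let p(x) = x^3 + 3x^2 - 16x + 12. By the rational root theorem (leading coefficient 1), any rational root is an integer divisor of 12: try ±1, ±2, ... in turn.
Test x = 1: value = 0 ✓, so (x - 1) is a factor.
Synthetic division by (x - 1): bring down 1; 1(1) + 3 = 4; 4(1) - 16 = -12; (-12)(1) + 12 = 0 → quotient x^2 + 4x - 12, remainder 0.
Solve the quadratic x^2 + 4x - 12 = 0: discriminant = 4^2 - 4(1)(-12) = 16 + 48 = 64.
sqrt(64) = 8, so x = (-4 ± 8)/2: x = 2 or x = -6.
Collecting all roots found:

x = -6, x = 1, x = 2


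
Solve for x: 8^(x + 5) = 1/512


Express both sides with the same base.
1/512 = 8^(-3)
Since the bases match, equate exponents: x + 5 = -3
So x = -3 - (5) = -8

x = -8


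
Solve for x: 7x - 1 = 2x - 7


Starting with: 7x - 1 = 2x - 7
Move all x terms to left: (7 - 2)x = -7 + 1
Simplify: 5x = -6
Divide both sides by 5: x = -6/5

x = -6/5


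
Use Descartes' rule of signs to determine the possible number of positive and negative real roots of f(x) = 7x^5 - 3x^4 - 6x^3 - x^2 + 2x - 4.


Descartes' rule of signs:

For positive roots, count sign changes in f(x) = 7x^5 - 3x^4 - 6x^3 - x^2 + 2x - 4:
Signs of coefficients: +, -, -, -, +, -
Number of sign changes: 3
Possible positive real roots: 3, 1

For negative roots, examine f(-x) = -7x^5 - 3x^4 + 6x^3 - x^2 - 2x - 4:
Signs of coefficients: -, -, +, -, -, -
Number of sign changes: 2
Possible negative real roots: 2, 0

Positive roots: 3 or 1; Negative roots: 2 or 0


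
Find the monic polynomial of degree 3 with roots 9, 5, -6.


A monic polynomial with roots 9, 5, -6 is:
p(x) = (x - 9)(x - 5)(x + 6)
After multiplying by (x - 9): x - 9
After multiplying by (x - 5): x^2 - 14x + 45
After multiplying by (x + 6): x^3 - 8x^2 - 39x + 270

x^3 - 8x^2 - 39x + 270


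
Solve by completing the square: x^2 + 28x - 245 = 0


Start: x^2 + 28x - 245 = 0
Move constant: x^2 + 28x = 245
Half of 28 is 14, squared is 196
Add 196 to both sides: x^2 + 28x + 196 = 441
(x + 14)^2 = 441
x + 14 = ±21
x = -14 + 21 = 7 or x = -14 - 21 = -35

x = -35, x = 7


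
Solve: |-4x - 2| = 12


An absolute value equation |expr| = 12 gives two cases:
Case 1: -4x - 2 = 12
  -4x = 14, so x = -7/2
Case 2: -4x - 2 = -12
  -4x = -10, so x = 5/2

x = -7/2, x = 5/2


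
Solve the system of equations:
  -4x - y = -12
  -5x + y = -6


Using Cramer's rule:
Determinant D = (-4)(1) - (-5)(-1) = -4 - 5 = -9
Dx = (-12)(1) - (-6)(-1) = -12 - 6 = -18
Dy = (-4)(-6) - (-5)(-12) = 24 - 60 = -36
x = Dx/D = -18/-9 = 2
y = Dy/D = -36/-9 = 4

x = 2, y = 4


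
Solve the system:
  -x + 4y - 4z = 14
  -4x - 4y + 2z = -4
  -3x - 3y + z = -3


Using Cramer's rule. Expand each determinant along the first row.
D  = (-1)*[(-4)*1 - 2*(-3)] - 4*[(-4)*1 - 2*(-3)] + (-4)*[(-4)*(-3) - (-4)*(-3)]
  = (-1)*(2) - 4*(2) + (-4)*(0) = -10
Dx = 14*[(-4)*1 - 2*(-3)] - 4*[(-4)*1 - 2*(-3)] + (-4)*[(-4)*(-3) - (-4)*(-3)]
  = 14*(2) - 4*(2) + (-4)*(0) = 20
Dy = (-1)*[(-4)*1 - 2*(-3)] - 14*[(-4)*1 - 2*(-3)] + (-4)*[(-4)*(-3) - (-4)*(-3)]
  = (-1)*(2) - 14*(2) + (-4)*(0) = -30
Dz = (-1)*[(-4)*(-3) - (-4)*(-3)] - 4*[(-4)*(-3) - (-4)*(-3)] + 14*[(-4)*(-3) - (-4)*(-3)]
  = (-1)*(0) - 4*(0) + 14*(0) = 0
x = Dx/D = 20/-10 = -2, y = Dy/D = -30/-10 = 3, z = Dz/D = 0/-10 = 0
Check eq1: (-1)(-2) + (4)(3) + (-4)(0) = 14 = 14 ✓
Check eq2: (-4)(-2) + (-4)(3) + (2)(0) = -4 = -4 ✓
Check eq3: (-3)(-2) + (-3)(3) + (1)(0) = -3 = -3 ✓

x = -2, y = 3, z = 0


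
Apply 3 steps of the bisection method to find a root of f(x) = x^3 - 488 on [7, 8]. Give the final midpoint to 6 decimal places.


f(x) = x^3 - 488
f(7) = -145 < 0
f(8) = 24 > 0

Step 1: midpoint = (7.000000 + 8.000000)/2 = 7.500000
  f(7.500000) = -66.125000
  f(mid) < 0, so root is in [7.500000, 8.000000]

Step 2: midpoint = (7.500000 + 8.000000)/2 = 7.750000
  f(7.750000) = -22.515625
  f(mid) < 0, so root is in [7.750000, 8.000000]

Step 3: midpoint = (7.750000 + 8.000000)/2 = 7.875000
  f(7.875000) = 0.373047
  f(mid) > 0, so root is in [7.750000, 7.875000]

midpoint = 7.875000


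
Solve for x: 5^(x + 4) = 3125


Express both sides with the same base.
3125 = 5^5
Since the bases match, equate exponents: x + 4 = 5
So x = 5 - (4) = 1

x = 1


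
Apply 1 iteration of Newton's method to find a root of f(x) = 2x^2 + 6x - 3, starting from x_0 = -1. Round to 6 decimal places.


Newton's method: x_(n+1) = x_n - f(x_n)/f'(x_n)
f(x) = 2x^2 + 6x - 3
f'(x) = 4x + 6

Iteration 1:
  f(-1.000000) = -7.000000
  f'(-1.000000) = 2.000000
  x_1 = -1.000000 - (-7.000000)/(2.000000) = 2.500000

x_1 = 2.500000


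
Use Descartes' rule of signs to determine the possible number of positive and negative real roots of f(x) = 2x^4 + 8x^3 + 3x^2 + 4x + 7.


Descartes' rule of signs:

For positive roots, count sign changes in f(x) = 2x^4 + 8x^3 + 3x^2 + 4x + 7:
Signs of coefficients: +, +, +, +, +
Number of sign changes: 0
Possible positive real roots: 0

For negative roots, examine f(-x) = 2x^4 - 8x^3 + 3x^2 - 4x + 7:
Signs of coefficients: +, -, +, -, +
Number of sign changes: 4
Possible negative real roots: 4, 2, 0

Positive roots: 0; Negative roots: 4 or 2 or 0


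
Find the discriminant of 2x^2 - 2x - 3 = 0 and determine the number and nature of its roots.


For ax^2 + bx + c = 0, discriminant D = b^2 - 4ac
Here a = 2, b = -2, c = -3
D = (-2)^2 - 4(2)(-3) = 4 + 24 = 28

D = 28 > 0 but not a perfect square
The equation has 2 distinct real irrational roots.

Discriminant = 28, 2 distinct real irrational roots


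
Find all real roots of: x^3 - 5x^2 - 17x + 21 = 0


Let p(x) = x^3 - 5x^2 - 17x + 21. By the rational root theorem (leading coefficient 1), any rational root is an integer divisor of 21: try ±1, ±2, ... in turn.
Test x = 1: value = 0 ✓, so (x - 1) is a factor.
Synthetic division by (x - 1): bring down 1; 1(1) - 5 = -4; (-4)(1) - 17 = -21; (-21)(1) + 21 = 0 → quotient x^2 - 4x - 21, remainder 0.
Solve the quadratic x^2 - 4x - 21 = 0: discriminant = (-4)^2 - 4(1)(-21) = 16 + 84 = 100.
sqrt(100) = 10, so x = (4 ± 10)/2: x = 7 or x = -3.

x = -3, x = 1, x = 7


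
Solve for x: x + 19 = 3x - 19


Starting with: x + 19 = 3x - 19
Move all x terms to left: (1 - 3)x = -19 - 19
Simplify: -2x = -38
Divide both sides by -2: x = 19

x = 19


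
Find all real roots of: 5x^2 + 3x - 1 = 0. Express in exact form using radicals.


Using the quadratic formula: x = (-b ± sqrt(b^2 - 4ac)) / (2a)
Here a = 5, b = 3, c = -1
Discriminant = b^2 - 4ac = 3^2 - 4(5)(-1) = 9 + 20 = 29
Since discriminant = 29 > 0, there are two real roots.
x = (-3 ± sqrt(29)) / 10
Numerically: x ≈ 0.2385 or x ≈ -0.8385

x = (-3 + sqrt(29)) / 10 or x = (-3 - sqrt(29)) / 10


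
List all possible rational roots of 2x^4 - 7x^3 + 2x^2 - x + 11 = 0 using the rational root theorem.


Rational root theorem: possible roots are ±p/q where:
  p divides the constant term (11): p ∈ {1, 11}
  q divides the leading coefficient (2): q ∈ {1, 2}

All possible rational roots: -11, -11/2, -1, -1/2, 1/2, 1, 11/2, 11

-11, -11/2, -1, -1/2, 1/2, 1, 11/2, 11


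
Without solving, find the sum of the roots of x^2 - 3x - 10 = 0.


By Vieta's formulas for ax^2 + bx + c = 0:
  Sum of roots = -b/a
  Product of roots = c/a

Here a = 1, b = -3, c = -10
Sum = -(-3)/1 = 3
Product = -10/1 = -10

Sum = 3


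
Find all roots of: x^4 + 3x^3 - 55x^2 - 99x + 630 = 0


Let p(x) = x^4 + 3x^3 - 55x^2 - 99x + 630. By the rational root theorem (leading coefficient 1), any rational root is an integer divisor of 630: try ±1, ±2, ... in turn.
Test x = 1: value = 480 ≠ 0.
Test x = -1: value = 672 ≠ 0.
Test x = 2: value = 252 ≠ 0.
Test x = -2: value = 600 ≠ 0.
Test x = 3: value = 0 ✓, so (x - 3) is a factor.
Synthetic division by (x - 3): bring down 1; 1(3) + 3 = 6; 6(3) - 55 = -37; (-37)(3) - 99 = -210; (-210)(3) + 630 = 0 → quotient x^3 + 6x^2 - 37x - 210, remainder 0.
Continue with the quotient x^3 + 6x^2 - 37x - 210 (candidates must divide 210; re-test x = 3 first in case it repeats).
Test x = 3: value = -240 ≠ 0.
Test x = -3: value = -72 ≠ 0.
Test x = 5: value = -120 ≠ 0.
Test x = -5: value = 0 ✓, so (x + 5) is a factor.
Synthetic division by (x + 5): bring down 1; 1(-5) + 6 = 1; 1(-5) - 37 = -42; (-42)(-5) - 210 = 0 → quotient x^2 + x - 42, remainder 0.
Solve the quadratic x^2 + x - 42 = 0: discriminant = 1^2 - 4(1)(-42) = 1 + 168 = 169.
sqrt(169) = 13, so x = (-1 ± 13)/2: x = 6 or x = -7.
Collecting all roots found:

x = -7, x = -5, x = 3, x = 6


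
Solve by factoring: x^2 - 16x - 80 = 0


We need two numbers that multiply to -80 and add to -16.
Those numbers are 4 and -20 (since 4 * (-20) = -80 and 4 + (-20) = -16).
So x^2 - 16x - 80 = (x + 4)(x - 20) = 0
Setting each factor to zero: x = -4 or x = 20

x = -4, x = 20


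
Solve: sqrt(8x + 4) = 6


Square both sides: 8x + 4 = 6^2 = 36
8x = 36 - 4 = 32
x = 4
Check: sqrt(8*4 + 4) = sqrt(36) = 6 ✓

x = 4


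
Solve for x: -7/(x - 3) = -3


Multiply both sides by (x - 3): -7 = -3(x - 3)
Distribute: -7 = -3x + 9
-3x = -7 - 9 = -16
x = 16/3

x = 16/3


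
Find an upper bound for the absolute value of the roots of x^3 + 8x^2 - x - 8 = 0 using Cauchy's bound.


Cauchy's bound: all roots r satisfy |r| <= 1 + max(|a_i/a_n|) for i = 0,...,n-1
where a_n is the leading coefficient.

Coefficients: [1, 8, -1, -8]
Leading coefficient a_n = 1
Ratios |a_i/a_n|: 8, 1, 8
Maximum ratio: 8
Cauchy's bound: |r| <= 1 + 8 = 9

Upper bound = 9


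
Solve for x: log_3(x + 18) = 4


Convert to exponential form: x + 18 = 3^4 = 81
x = 81 - 18 = 63
Check: log_3(63 + 18) = log_3(81) = log_3(81) = 4 ✓

x = 63


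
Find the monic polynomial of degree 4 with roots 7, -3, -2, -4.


A monic polynomial with roots 7, -3, -2, -4 is:
p(x) = (x - 7)(x + 3)(x + 2)(x + 4)
After multiplying by (x - 7): x - 7
After multiplying by (x + 3): x^2 - 4x - 21
After multiplying by (x + 2): x^3 - 2x^2 - 29x - 42
After multiplying by (x + 4): x^4 + 2x^3 - 37x^2 - 158x - 168

x^4 + 2x^3 - 37x^2 - 158x - 168


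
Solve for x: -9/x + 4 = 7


Subtract 4 from both sides: -9/x = 3
Multiply both sides by x: -9 = 3 * x
Divide by 3: x = -3

x = -3


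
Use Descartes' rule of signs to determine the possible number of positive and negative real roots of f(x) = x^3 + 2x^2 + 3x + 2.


Descartes' rule of signs:

For positive roots, count sign changes in f(x) = x^3 + 2x^2 + 3x + 2:
Signs of coefficients: +, +, +, +
Number of sign changes: 0
Possible positive real roots: 0

For negative roots, examine f(-x) = -x^3 + 2x^2 - 3x + 2:
Signs of coefficients: -, +, -, +
Number of sign changes: 3
Possible negative real roots: 3, 1

Positive roots: 0; Negative roots: 3 or 1


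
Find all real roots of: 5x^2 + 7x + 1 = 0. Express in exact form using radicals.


Using the quadratic formula: x = (-b ± sqrt(b^2 - 4ac)) / (2a)
Here a = 5, b = 7, c = 1
Discriminant = b^2 - 4ac = 7^2 - 4(5)(1) = 49 - 20 = 29
Since discriminant = 29 > 0, there are two real roots.
x = (-7 ± sqrt(29)) / 10
Numerically: x ≈ -0.1615 or x ≈ -1.2385

x = (-7 + sqrt(29)) / 10 or x = (-7 - sqrt(29)) / 10


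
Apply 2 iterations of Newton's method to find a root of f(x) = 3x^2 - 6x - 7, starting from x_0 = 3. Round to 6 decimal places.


Newton's method: x_(n+1) = x_n - f(x_n)/f'(x_n)
f(x) = 3x^2 - 6x - 7
f'(x) = 6x - 6

Iteration 1:
  f(3.000000) = 2.000000
  f'(3.000000) = 12.000000
  x_1 = 3.000000 - (2.000000)/(12.000000) = 2.833333

Iteration 2:
  f(2.833333) = 0.083333
  f'(2.833333) = 11.000000
  x_2 = 2.833333 - (0.083333)/(11.000000) = 2.825758

x_2 = 2.825758


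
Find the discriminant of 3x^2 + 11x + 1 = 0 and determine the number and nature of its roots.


For ax^2 + bx + c = 0, discriminant D = b^2 - 4ac
Here a = 3, b = 11, c = 1
D = (11)^2 - 4(3)(1) = 121 - 12 = 109

D = 109 > 0 but not a perfect square
The equation has 2 distinct real irrational roots.

Discriminant = 109, 2 distinct real irrational roots


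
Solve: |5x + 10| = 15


An absolute value equation |expr| = 15 gives two cases:
Case 1: 5x + 10 = 15
  5x = 5, so x = 1
Case 2: 5x + 10 = -15
  5x = -25, so x = -5

x = -5, x = 1


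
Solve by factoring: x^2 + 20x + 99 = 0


We need two numbers that multiply to 99 and add to 20.
Those numbers are 9 and 11 (since 9 * 11 = 99 and 9 + 11 = 20).
So x^2 + 20x + 99 = (x + 9)(x + 11) = 0
Setting each factor to zero: x = -9 or x = -11

x = -11, x = -9


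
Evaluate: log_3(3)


We need the exponent such that 3^? = 3
3^1 = 3
Therefore log_3(3) = 1

1


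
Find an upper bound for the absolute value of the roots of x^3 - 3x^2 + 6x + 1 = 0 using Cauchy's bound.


Cauchy's bound: all roots r satisfy |r| <= 1 + max(|a_i/a_n|) for i = 0,...,n-1
where a_n is the leading coefficient.

Coefficients: [1, -3, 6, 1]
Leading coefficient a_n = 1
Ratios |a_i/a_n|: 3, 6, 1
Maximum ratio: 6
Cauchy's bound: |r| <= 1 + 6 = 7

Upper bound = 7


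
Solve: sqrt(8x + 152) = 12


Square both sides: 8x + 152 = 12^2 = 144
8x = 144 - 152 = -8
x = -1
Check: sqrt(8*(-1) + 152) = sqrt(144) = 12 ✓

x = -1


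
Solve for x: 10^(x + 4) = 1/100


Express both sides with the same base.
1/100 = 10^(-2)
Since the bases match, equate exponents: x + 4 = -2
So x = -2 - (4) = -6

x = -6


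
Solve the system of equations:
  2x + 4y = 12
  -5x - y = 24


Using Cramer's rule:
Determinant D = (2)(-1) - (-5)(4) = -2 + 20 = 18
Dx = (12)(-1) - (24)(4) = -12 - 96 = -108
Dy = (2)(24) - (-5)(12) = 48 + 60 = 108
x = Dx/D = -108/18 = -6
y = Dy/D = 108/18 = 6

x = -6, y = 6


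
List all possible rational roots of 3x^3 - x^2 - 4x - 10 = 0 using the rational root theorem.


Rational root theorem: possible roots are ±p/q where:
  p divides the constant term (-10): p ∈ {1, 2, 5, 10}
  q divides the leading coefficient (3): q ∈ {1, 3}

All possible rational roots: -10, -5, -10/3, -2, -5/3, -1, -2/3, -1/3, 1/3, 2/3, 1, 5/3, 2, 10/3, 5, 10

-10, -5, -10/3, -2, -5/3, -1, -2/3, -1/3, 1/3, 2/3, 1, 5/3, 2, 10/3, 5, 10


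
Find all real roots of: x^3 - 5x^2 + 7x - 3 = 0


Let p(x) = x^3 - 5x^2 + 7x - 3. By the rational root theorem (leading coefficient 1), any rational root is an integer divisor of 3: try ±1, ±2, ... in turn.
Test x = 1: value = 0 ✓, so (x - 1) is a factor.
Synthetic division by (x - 1): bring down 1; 1(1) - 5 = -4; (-4)(1) + 7 = 3; 3(1) - 3 = 0 → quotient x^2 - 4x + 3, remainder 0.
Solve the quadratic x^2 - 4x + 3 = 0: discriminant = (-4)^2 - 4(1)(3) = 16 - 12 = 4.
sqrt(4) = 2, so x = (4 ± 2)/2: x = 3 or x = 1.

x = 1 (multiplicity 2), x = 3


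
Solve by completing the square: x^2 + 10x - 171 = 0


Start: x^2 + 10x - 171 = 0
Move constant: x^2 + 10x = 171
Half of 10 is 5, squared is 25
Add 25 to both sides: x^2 + 10x + 25 = 196
(x + 5)^2 = 196
x + 5 = ±14
x = -5 + 14 = 9 or x = -5 - 14 = -19

x = -19, x = 9


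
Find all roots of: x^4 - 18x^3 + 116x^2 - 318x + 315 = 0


Let p(x) = x^4 - 18x^3 + 116x^2 - 318x + 315. By the rational root theorem (leading coefficient 1), any rational root is an integer divisor of 315: try ±1, ±2, ... in turn.
Test x = 1: value = 96 ≠ 0.
Test x = -1: value = 768 ≠ 0.
Test x = 3: value = 0 ✓, so (x - 3) is a factor.
Synthetic division by (x - 3): bring down 1; 1(3) - 18 = -15; (-15)(3) + 116 = 71; 71(3) - 318 = -105; (-105)(3) + 315 = 0 → quotient x^3 - 15x^2 + 71x - 105, remainder 0.
Continue with the quotient x^3 - 15x^2 + 71x - 105 (candidates must divide 105; re-test x = 3 first in case it repeats).
Test x = 3: value = 0 ✓, so (x - 3) is a factor.
Synthetic division by (x - 3): bring down 1; 1(3) - 15 = -12; (-12)(3) + 71 = 35; 35(3) - 105 = 0 → quotient x^2 - 12x + 35, remainder 0.
Solve the quadratic x^2 - 12x + 35 = 0: discriminant = (-12)^2 - 4(1)(35) = 144 - 140 = 4.
sqrt(4) = 2, so x = (12 ± 2)/2: x = 7 or x = 5.
Collecting all roots found:

x = 3 (multiplicity 2), x = 5, x = 7


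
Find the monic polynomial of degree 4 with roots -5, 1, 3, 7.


A monic polynomial with roots -5, 1, 3, 7 is:
p(x) = (x + 5)(x - 1)(x - 3)(x - 7)
After multiplying by (x + 5): x + 5
After multiplying by (x - 1): x^2 + 4x - 5
After multiplying by (x - 3): x^3 + x^2 - 17x + 15
After multiplying by (x - 7): x^4 - 6x^3 - 24x^2 + 134x - 105

x^4 - 6x^3 - 24x^2 + 134x - 105


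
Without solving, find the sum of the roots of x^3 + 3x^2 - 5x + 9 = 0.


By Vieta's formulas for x^3 + bx^2 + cx + d = 0:
  r1 + r2 + r3 = -b/a = -3
  r1*r2 + r1*r3 + r2*r3 = c/a = -5
  r1*r2*r3 = -d/a = -9


Sum = -3


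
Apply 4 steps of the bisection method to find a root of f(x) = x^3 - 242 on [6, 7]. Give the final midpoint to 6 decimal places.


f(x) = x^3 - 242
f(6) = -26 < 0
f(7) = 101 > 0

Step 1: midpoint = (6.000000 + 7.000000)/2 = 6.500000
  f(6.500000) = 32.625000
  f(mid) > 0, so root is in [6.000000, 6.500000]

Step 2: midpoint = (6.000000 + 6.500000)/2 = 6.250000
  f(6.250000) = 2.140625
  f(mid) > 0, so root is in [6.000000, 6.250000]

Step 3: midpoint = (6.000000 + 6.250000)/2 = 6.125000
  f(6.125000) = -12.216797
  f(mid) < 0, so root is in [6.125000, 6.250000]

Step 4: midpoint = (6.125000 + 6.250000)/2 = 6.187500
  f(6.187500) = -5.110596
  f(mid) < 0, so root is in [6.187500, 6.250000]

midpoint = 6.187500


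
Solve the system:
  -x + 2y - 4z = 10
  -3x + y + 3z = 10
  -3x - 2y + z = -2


Using Cramer's rule. Expand each determinant along the first row.
D  = (-1)*[1*1 - 3*(-2)] - 2*[(-3)*1 - 3*(-3)] + (-4)*[(-3)*(-2) - 1*(-3)]
  = (-1)*(7) - 2*(6) + (-4)*(9) = -55
Dx = 10*[1*1 - 3*(-2)] - 2*[10*1 - 3*(-2)] + (-4)*[10*(-2) - 1*(-2)]
  = 10*(7) - 2*(16) + (-4)*(-18) = 110
Dy = (-1)*[10*1 - 3*(-2)] - 10*[(-3)*1 - 3*(-3)] + (-4)*[(-3)*(-2) - 10*(-3)]
  = (-1)*(16) - 10*(6) + (-4)*(36) = -220
Dz = (-1)*[1*(-2) - 10*(-2)] - 2*[(-3)*(-2) - 10*(-3)] + 10*[(-3)*(-2) - 1*(-3)]
  = (-1)*(18) - 2*(36) + 10*(9) = 0
x = Dx/D = 110/-55 = -2, y = Dy/D = -220/-55 = 4, z = Dz/D = 0/-55 = 0
Check eq1: (-1)(-2) + (2)(4) + (-4)(0) = 10 = 10 ✓
Check eq2: (-3)(-2) + (1)(4) + (3)(0) = 10 = 10 ✓
Check eq3: (-3)(-2) + (-2)(4) + (1)(0) = -2 = -2 ✓

x = -2, y = 4, z = 0


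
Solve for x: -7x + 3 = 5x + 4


Starting with: -7x + 3 = 5x + 4
Move all x terms to left: (-7 - 5)x = 4 - 3
Simplify: -12x = 1
Divide both sides by -12: x = -1/12

x = -1/12


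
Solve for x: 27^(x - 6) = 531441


Express both sides with the same base.
531441 = 27^4
Since the bases match, equate exponents: x - 6 = 4
So x = 4 - (-6) = 10

x = 10


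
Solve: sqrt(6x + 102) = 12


Square both sides: 6x + 102 = 12^2 = 144
6x = 144 - 102 = 42
x = 7
Check: sqrt(6*7 + 102) = sqrt(144) = 12 ✓

x = 7


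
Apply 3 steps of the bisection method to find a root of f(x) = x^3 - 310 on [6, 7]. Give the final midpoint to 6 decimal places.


f(x) = x^3 - 310
f(6) = -94 < 0
f(7) = 33 > 0

Step 1: midpoint = (6.000000 + 7.000000)/2 = 6.500000
  f(6.500000) = -35.375000
  f(mid) < 0, so root is in [6.500000, 7.000000]

Step 2: midpoint = (6.500000 + 7.000000)/2 = 6.750000
  f(6.750000) = -2.453125
  f(mid) < 0, so root is in [6.750000, 7.000000]

Step 3: midpoint = (6.750000 + 7.000000)/2 = 6.875000
  f(6.875000) = 14.951172
  f(mid) > 0, so root is in [6.750000, 6.875000]

midpoint = 6.875000


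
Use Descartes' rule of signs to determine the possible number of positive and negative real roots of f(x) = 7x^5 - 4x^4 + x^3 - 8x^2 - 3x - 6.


Descartes' rule of signs:

For positive roots, count sign changes in f(x) = 7x^5 - 4x^4 + x^3 - 8x^2 - 3x - 6:
Signs of coefficients: +, -, +, -, -, -
Number of sign changes: 3
Possible positive real roots: 3, 1

For negative roots, examine f(-x) = -7x^5 - 4x^4 - x^3 - 8x^2 + 3x - 6:
Signs of coefficients: -, -, -, -, +, -
Number of sign changes: 2
Possible negative real roots: 2, 0

Positive roots: 3 or 1; Negative roots: 2 or 0


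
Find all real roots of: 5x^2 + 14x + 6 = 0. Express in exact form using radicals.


Using the quadratic formula: x = (-b ± sqrt(b^2 - 4ac)) / (2a)
Here a = 5, b = 14, c = 6
Discriminant = b^2 - 4ac = 14^2 - 4(5)(6) = 196 - 120 = 76
Since discriminant = 76 > 0, there are two real roots.
x = (-14 ± 2*sqrt(19)) / 10
Simplifying: x = (-7 ± sqrt(19)) / 5
Numerically: x ≈ -0.5282 or x ≈ -2.2718

x = (-7 + sqrt(19)) / 5 or x = (-7 - sqrt(19)) / 5


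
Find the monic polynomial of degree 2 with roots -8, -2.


A monic polynomial with roots -8, -2 is:
p(x) = (x + 8)(x + 2)
After multiplying by (x + 8): x + 8
After multiplying by (x + 2): x^2 + 10x + 16

x^2 + 10x + 16
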